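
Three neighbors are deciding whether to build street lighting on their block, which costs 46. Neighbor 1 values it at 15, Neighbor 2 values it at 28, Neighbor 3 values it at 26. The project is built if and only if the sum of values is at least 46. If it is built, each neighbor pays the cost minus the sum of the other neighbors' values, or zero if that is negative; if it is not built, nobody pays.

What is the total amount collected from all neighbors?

8

Total value 69 ≥ cost 46, so it is built.
Neighbor 1: others sum to 54; max(0, 46 - 54) = 0.
Neighbor 2: others sum to 41; max(0, 46 - 41) = 5.
Neighbor 3: others sum to 43; max(0, 46 - 43) = 3.
Total collected = 0 + 5 + 3 = 8.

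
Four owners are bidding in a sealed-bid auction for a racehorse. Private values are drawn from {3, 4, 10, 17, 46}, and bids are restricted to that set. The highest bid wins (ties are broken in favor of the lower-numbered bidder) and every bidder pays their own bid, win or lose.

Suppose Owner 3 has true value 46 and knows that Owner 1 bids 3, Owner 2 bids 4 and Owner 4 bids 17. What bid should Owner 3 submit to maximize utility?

Bid 3: loses but pays 3, utility -3.
Bid 4: loses but pays 4, utility -4.
Bid 10: loses but pays 10, utility -10.
Bid 17: wins, pays 17, utility 46 - 17 = 29.
Bid 46: wins, pays 46, utility 46 - 46 = 0.
The best choice is 17 with utility 29.

17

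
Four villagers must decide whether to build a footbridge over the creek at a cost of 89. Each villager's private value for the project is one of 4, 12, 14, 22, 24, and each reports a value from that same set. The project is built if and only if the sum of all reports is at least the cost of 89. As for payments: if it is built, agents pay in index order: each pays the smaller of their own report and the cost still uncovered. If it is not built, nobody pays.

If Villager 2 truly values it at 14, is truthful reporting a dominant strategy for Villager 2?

Yes

Check each profile of the others' reports and compare truth against every alternative report.
Others report (4, 4, 4): truth gives 0, best alternative gives 0.
Others report (4, 4, 12): truth gives 0, best alternative gives 0.
Others report (4, 4, 14): truth gives 0, best alternative gives 0.
Others report (4, 4, 22): truth gives 0, best alternative gives 0.
Others report (4, 4, 24): truth gives 0, best alternative gives 0.
Others report (4, 12, 4): truth gives 0, best alternative gives 0.
(Remaining 119 profiles checked similarly; truth is weakly best in each.)
In every case the truthful report is at least as good as any alternative, so it is a dominant strategy.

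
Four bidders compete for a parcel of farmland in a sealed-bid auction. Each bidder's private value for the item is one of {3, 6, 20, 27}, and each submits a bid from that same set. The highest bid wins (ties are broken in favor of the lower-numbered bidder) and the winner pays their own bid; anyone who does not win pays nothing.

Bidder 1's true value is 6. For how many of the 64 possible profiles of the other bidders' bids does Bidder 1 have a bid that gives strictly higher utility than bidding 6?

Others bid (3, 3, 3): truth gives 0; bid 3 gives 3 > 0. Violating.
Others bid (3, 3, 6): truth gives 0; no alternative beats it.
Others bid (3, 3, 20): truth gives 0; no alternative beats it.
(Checking all 64 profiles: 1 has a profitable deviation, 63 do not.)

1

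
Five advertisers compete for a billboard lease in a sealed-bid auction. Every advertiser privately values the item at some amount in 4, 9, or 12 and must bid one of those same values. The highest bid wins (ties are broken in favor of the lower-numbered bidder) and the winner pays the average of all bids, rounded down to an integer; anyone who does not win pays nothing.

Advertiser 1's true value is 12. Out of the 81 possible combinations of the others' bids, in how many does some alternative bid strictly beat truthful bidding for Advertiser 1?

Others bid (4, 4, 4, 4): truth gives 7; bid 4 gives 8 > 7. Violating.
Others bid (4, 4, 4, 9): truth gives 6; no alternative beats it.
Others bid (4, 4, 4, 12): truth gives 5; no alternative beats it.
(Checking all 81 profiles: 1 has a profitable deviation, 80 do not.)

1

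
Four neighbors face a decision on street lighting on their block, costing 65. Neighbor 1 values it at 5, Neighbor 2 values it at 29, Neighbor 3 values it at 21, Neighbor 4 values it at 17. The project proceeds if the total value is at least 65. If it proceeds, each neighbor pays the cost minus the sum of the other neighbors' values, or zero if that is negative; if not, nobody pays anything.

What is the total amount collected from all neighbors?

Total value 72 ≥ cost 65, so it is built.
Neighbor 1: others sum to 67; max(0, 65 - 67) = 0.
Neighbor 2: others sum to 43; max(0, 65 - 43) = 22.
Neighbor 3: others sum to 51; max(0, 65 - 51) = 14.
Neighbor 4: others sum to 55; max(0, 65 - 55) = 10.
Total collected = 0 + 22 + 14 + 10 = 46.

46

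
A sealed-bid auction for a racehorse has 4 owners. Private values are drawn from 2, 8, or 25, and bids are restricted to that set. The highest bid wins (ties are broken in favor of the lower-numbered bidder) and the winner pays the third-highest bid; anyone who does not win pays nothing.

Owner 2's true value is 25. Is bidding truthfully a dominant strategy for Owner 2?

Check each profile of the others' bids and compare truth against every alternative bid.
Others bid (2, 2, 25): truth gives 23, best alternative gives 0.
Others bid (2, 25, 2): truth gives 23, best alternative gives 0.
Others bid (8, 2, 2): truth gives 23, best alternative gives 0.
Others bid (2, 8, 25): truth gives 17, best alternative gives 0.
Others bid (2, 25, 8): truth gives 17, best alternative gives 0.
Others bid (8, 2, 8): truth gives 17, best alternative gives 0.
(Remaining 21 profiles checked similarly; truth is weakly best in each.)
In every case the truthful bid is at least as good as any alternative, so it is a dominant strategy.

Yes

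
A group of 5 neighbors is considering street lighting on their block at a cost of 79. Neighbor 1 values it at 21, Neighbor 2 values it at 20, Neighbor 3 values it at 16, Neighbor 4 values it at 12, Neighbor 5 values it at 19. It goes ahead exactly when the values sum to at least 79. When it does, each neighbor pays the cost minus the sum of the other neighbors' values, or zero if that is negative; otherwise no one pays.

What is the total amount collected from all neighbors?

Total value 88 ≥ cost 79, so it is built.
Neighbor 1: others sum to 67; max(0, 79 - 67) = 12.
Neighbor 2: others sum to 68; max(0, 79 - 68) = 11.
Neighbor 3: others sum to 72; max(0, 79 - 72) = 7.
Neighbor 4: others sum to 76; max(0, 79 - 76) = 3.
Neighbor 5: others sum to 69; max(0, 79 - 69) = 10.
Total collected = 12 + 11 + 7 + 3 + 10 = 43.

43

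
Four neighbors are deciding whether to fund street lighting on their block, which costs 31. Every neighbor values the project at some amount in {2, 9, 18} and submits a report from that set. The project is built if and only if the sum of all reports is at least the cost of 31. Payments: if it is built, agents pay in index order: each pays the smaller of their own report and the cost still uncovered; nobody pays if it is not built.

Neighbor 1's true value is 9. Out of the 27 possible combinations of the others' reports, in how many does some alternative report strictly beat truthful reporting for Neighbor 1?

Others report (2, 9, 18): truth gives 0; report 2 gives 7 > 0. Violating.
Others report (2, 18, 9): truth gives 0; report 2 gives 7 > 0. Violating.
Others report (2, 18, 18): truth gives 0; report 2 gives 7 > 0. Violating.
Others report (9, 2, 18): truth gives 0; report 2 gives 7 > 0. Violating.
Others report (2, 2, 2): truth gives 0; no alternative beats it.
Others report (2, 2, 9): truth gives 0; no alternative beats it.
(Checking all 27 profiles: 16 have a profitable deviation, 11 do not.)

16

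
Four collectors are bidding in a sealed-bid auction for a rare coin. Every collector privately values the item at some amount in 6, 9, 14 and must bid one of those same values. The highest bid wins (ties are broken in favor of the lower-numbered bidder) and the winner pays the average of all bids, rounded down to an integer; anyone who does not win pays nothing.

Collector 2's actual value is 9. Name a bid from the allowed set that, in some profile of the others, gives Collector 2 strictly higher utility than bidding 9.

14

Suppose Collector 1 bids 9, Collector 3 bids 6 and Collector 4 bids 6.
Bid 9: loses, pays 0, utility 0.
Bid 14: wins, pays 8, utility 9 - 8 = 1.
So bidding 14 beats truth here (1 > 0).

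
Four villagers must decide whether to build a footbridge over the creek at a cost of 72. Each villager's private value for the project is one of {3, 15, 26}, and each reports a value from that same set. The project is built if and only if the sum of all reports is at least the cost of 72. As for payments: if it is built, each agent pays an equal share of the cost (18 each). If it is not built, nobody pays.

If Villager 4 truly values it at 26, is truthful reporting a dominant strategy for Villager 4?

Check each profile of the others' reports and compare truth against every alternative report.
Others report (3, 26, 26): truth gives 8, best alternative gives 0.
Others report (15, 15, 26): truth gives 8, best alternative gives 0.
Others report (15, 26, 15): truth gives 8, best alternative gives 0.
Others report (26, 3, 26): truth gives 8, best alternative gives 0.
Others report (26, 15, 15): truth gives 8, best alternative gives 0.
Others report (26, 26, 3): truth gives 8, best alternative gives 0.
(Remaining 21 profiles checked similarly; truth is weakly best in each.)
In every case the truthful report is at least as good as any alternative, so it is a dominant strategy.

Yes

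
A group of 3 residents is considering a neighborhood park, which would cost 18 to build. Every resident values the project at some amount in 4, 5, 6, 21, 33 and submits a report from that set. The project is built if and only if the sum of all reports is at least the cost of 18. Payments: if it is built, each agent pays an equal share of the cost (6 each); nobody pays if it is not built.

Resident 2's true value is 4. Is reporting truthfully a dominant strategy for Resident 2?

Yes

Check each profile of the others' reports and compare truth against every alternative report.
Others report (4, 21): truth gives -2, best alternative gives -2.
Others report (4, 33): truth gives -2, best alternative gives -2.
Others report (5, 21): truth gives -2, best alternative gives -2.
Others report (5, 33): truth gives -2, best alternative gives -2.
Others report (6, 21): truth gives -2, best alternative gives -2.
Others report (6, 33): truth gives -2, best alternative gives -2.
(Remaining 19 profiles checked similarly; truth is weakly best in each.)
In every case the truthful report is at least as good as any alternative, so it is a dominant strategy.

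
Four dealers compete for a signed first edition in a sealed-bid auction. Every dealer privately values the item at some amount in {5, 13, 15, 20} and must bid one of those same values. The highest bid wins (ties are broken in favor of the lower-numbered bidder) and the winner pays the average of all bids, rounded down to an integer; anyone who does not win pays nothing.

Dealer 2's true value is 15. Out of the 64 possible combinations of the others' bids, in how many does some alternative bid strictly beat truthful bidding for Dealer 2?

Others bid (5, 5, 20): truth gives 0; bid 20 gives 3 > 0. Violating.
Others bid (5, 13, 20): truth gives 0; bid 20 gives 1 > 0. Violating.
Others bid (5, 20, 5): truth gives 0; bid 20 gives 3 > 0. Violating.
Others bid (5, 20, 13): truth gives 0; bid 20 gives 1 > 0. Violating.
Others bid (5, 5, 5): truth gives 8; no alternative beats it.
Others bid (5, 5, 13): truth gives 6; no alternative beats it.
(Checking all 64 profiles: 11 have a profitable deviation, 53 do not.)

11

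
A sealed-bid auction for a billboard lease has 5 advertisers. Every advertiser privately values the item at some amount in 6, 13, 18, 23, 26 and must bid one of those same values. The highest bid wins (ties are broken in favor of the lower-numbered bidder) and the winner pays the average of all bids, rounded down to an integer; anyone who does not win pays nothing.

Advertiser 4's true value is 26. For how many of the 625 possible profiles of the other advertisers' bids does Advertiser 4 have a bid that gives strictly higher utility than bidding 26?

65

Others bid (6, 6, 6, 6): truth gives 16; bid 13 gives 19 > 16. Violating.
Others bid (6, 6, 6, 13): truth gives 15; bid 13 gives 18 > 15. Violating.
Others bid (6, 6, 6, 18): truth gives 14; bid 18 gives 16 > 14. Violating.
Others bid (6, 6, 6, 23): truth gives 13; bid 23 gives 14 > 13. Violating.
Others bid (6, 6, 6, 26): truth gives 12; no alternative beats it.
Others bid (6, 6, 13, 23): truth gives 12; no alternative beats it.
(Checking all 625 profiles: 65 have a profitable deviation, 560 do not.)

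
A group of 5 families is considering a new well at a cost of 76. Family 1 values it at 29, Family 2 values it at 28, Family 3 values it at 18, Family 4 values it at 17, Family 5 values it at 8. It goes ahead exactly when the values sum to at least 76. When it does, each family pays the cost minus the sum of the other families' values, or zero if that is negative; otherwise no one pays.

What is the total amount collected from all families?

9

Total value 100 ≥ cost 76, so it is built.
Family 1: others sum to 71; max(0, 76 - 71) = 5.
Family 2: others sum to 72; max(0, 76 - 72) = 4.
Family 3: others sum to 82; max(0, 76 - 82) = 0.
Family 4: others sum to 83; max(0, 76 - 83) = 0.
Family 5: others sum to 92; max(0, 76 - 92) = 0.
Total collected = 5 + 4 + 0 + 0 + 0 = 9.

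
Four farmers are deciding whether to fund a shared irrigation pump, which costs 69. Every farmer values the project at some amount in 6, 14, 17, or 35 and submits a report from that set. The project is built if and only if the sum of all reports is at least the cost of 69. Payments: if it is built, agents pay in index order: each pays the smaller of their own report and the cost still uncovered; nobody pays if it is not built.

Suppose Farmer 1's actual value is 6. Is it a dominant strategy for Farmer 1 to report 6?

Yes

Check each profile of the others' reports and compare truth against every alternative report.
Others report (6, 14, 35): truth gives 0, best alternative gives -8.
Others report (6, 17, 35): truth gives 0, best alternative gives -8.
Others report (6, 35, 14): truth gives 0, best alternative gives -8.
Others report (6, 35, 17): truth gives 0, best alternative gives -8.
Others report (6, 35, 35): truth gives 0, best alternative gives -8.
Others report (14, 6, 35): truth gives 0, best alternative gives -8.
(Remaining 58 profiles checked similarly; truth is weakly best in each.)
In every case the truthful report is at least as good as any alternative, so it is a dominant strategy.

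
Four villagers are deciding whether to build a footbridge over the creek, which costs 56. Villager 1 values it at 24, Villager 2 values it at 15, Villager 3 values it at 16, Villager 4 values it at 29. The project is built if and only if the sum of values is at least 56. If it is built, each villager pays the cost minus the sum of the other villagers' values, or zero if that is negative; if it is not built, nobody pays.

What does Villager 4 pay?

1

Total value 84 ≥ cost 56, so the project is built.
The other villagers' values sum to 55.
Cost minus that sum is 56 - 55 = 1.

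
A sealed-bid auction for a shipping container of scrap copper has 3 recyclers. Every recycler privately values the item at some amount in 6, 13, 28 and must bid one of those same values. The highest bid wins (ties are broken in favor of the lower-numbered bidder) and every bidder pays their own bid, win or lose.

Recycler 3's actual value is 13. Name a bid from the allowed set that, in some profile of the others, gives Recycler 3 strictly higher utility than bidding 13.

6

Suppose Recycler 1 bids 6 and Recycler 2 bids 13.
Bid 13: loses but pays 13, utility -13.
Bid 6: loses but pays 6, utility -6.
So bidding 6 beats truth here (-6 > -13).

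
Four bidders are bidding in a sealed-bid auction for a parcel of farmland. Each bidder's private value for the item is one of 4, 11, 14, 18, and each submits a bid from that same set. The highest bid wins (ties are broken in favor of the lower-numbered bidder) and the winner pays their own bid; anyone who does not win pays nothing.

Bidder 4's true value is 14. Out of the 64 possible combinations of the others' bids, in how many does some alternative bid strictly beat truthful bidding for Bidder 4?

Others bid (4, 4, 4): truth gives 0; bid 11 gives 3 > 0. Violating.
Others bid (4, 4, 11): truth gives 0; no alternative beats it.
Others bid (4, 4, 14): truth gives 0; no alternative beats it.
(Checking all 64 profiles: 1 has a profitable deviation, 63 do not.)

1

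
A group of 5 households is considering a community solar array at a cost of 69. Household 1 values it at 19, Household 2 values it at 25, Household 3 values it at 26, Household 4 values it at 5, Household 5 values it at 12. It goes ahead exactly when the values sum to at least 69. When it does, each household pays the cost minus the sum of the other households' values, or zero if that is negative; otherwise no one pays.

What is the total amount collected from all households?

16

Total value 87 ≥ cost 69, so it is built.
Household 1: others sum to 68; max(0, 69 - 68) = 1.
Household 2: others sum to 62; max(0, 69 - 62) = 7.
Household 3: others sum to 61; max(0, 69 - 61) = 8.
Household 4: others sum to 82; max(0, 69 - 82) = 0.
Household 5: others sum to 75; max(0, 69 - 75) = 0.
Total collected = 1 + 7 + 8 + 0 + 0 = 16.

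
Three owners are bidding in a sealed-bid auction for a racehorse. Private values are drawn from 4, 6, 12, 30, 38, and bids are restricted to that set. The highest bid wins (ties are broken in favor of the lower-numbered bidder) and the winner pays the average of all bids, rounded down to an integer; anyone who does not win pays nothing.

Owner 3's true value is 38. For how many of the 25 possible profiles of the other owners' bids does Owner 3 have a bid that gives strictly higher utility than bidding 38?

9

Others bid (4, 4): truth gives 23; bid 6 gives 34 > 23. Violating.
Others bid (4, 6): truth gives 22; bid 12 gives 31 > 22. Violating.
Others bid (4, 12): truth gives 20; bid 30 gives 23 > 20. Violating.
Others bid (6, 4): truth gives 22; bid 12 gives 31 > 22. Violating.
Others bid (4, 30): truth gives 14; no alternative beats it.
Others bid (4, 38): truth gives 0; no alternative beats it.
(Checking all 25 profiles: 9 have a profitable deviation, 16 do not.)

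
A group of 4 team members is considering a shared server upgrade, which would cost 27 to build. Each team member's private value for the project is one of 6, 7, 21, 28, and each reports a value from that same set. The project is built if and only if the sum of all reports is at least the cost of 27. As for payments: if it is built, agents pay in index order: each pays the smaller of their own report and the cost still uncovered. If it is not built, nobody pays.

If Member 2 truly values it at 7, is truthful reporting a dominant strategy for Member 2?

Consider the case where Member 1 reports 6, Member 3 reports 6 and Member 4 reports 21.
Truthful report 7: project built, pays 7, utility 7 - 7 = 0.
Report 6 instead: project built, pays 6, utility 7 - 6 = 1.
Since 1 > 0, reporting 6 is strictly better here, so truthful reporting is not dominant.

No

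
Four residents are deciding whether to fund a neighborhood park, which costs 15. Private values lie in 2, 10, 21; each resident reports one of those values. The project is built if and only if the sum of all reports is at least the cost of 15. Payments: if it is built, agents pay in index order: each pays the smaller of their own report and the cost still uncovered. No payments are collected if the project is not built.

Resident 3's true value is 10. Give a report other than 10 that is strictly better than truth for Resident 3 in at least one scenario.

Suppose Resident 1 reports 2, Resident 2 reports 2 and Resident 4 reports 10.
Report 10: project built, pays 10, utility 10 - 10 = 0.
Report 2: project built, pays 2, utility 10 - 2 = 8.
So reporting 2 beats truth here (8 > 0).

2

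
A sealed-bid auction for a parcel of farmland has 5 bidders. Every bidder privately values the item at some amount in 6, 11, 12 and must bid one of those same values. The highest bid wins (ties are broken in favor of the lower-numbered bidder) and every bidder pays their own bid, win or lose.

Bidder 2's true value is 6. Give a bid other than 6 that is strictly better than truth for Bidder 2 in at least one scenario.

Suppose Bidder 1 bids 6, Bidder 3 bids 6, Bidder 4 bids 6 and Bidder 5 bids 6.
Bid 6: loses but pays 6, utility -6.
Bid 11: wins, pays 11, utility 6 - 11 = -5.
So bidding 11 beats truth here (-5 > -6).

11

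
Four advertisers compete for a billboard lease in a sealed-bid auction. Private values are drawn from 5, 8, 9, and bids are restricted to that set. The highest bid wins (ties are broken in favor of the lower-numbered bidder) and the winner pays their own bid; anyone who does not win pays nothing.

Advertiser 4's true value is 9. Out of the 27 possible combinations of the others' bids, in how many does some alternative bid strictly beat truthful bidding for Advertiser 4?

1

Others bid (5, 5, 5): truth gives 0; bid 8 gives 1 > 0. Violating.
Others bid (5, 5, 8): truth gives 0; no alternative beats it.
Others bid (5, 5, 9): truth gives 0; no alternative beats it.
(Checking all 27 profiles: 1 has a profitable deviation, 26 do not.)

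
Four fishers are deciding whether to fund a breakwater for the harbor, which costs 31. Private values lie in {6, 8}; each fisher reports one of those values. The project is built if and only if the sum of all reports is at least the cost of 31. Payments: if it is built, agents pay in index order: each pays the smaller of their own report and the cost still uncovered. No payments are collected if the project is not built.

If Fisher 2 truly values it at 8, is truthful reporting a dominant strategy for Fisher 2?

Yes

Check each profile of the others' reports and compare truth against every alternative report.
Others report (6, 6, 6): truth gives 0, best alternative gives 0.
Others report (6, 6, 8): truth gives 0, best alternative gives 0.
Others report (6, 8, 6): truth gives 0, best alternative gives 0.
Others report (6, 8, 8): truth gives 0, best alternative gives 0.
Others report (8, 6, 6): truth gives 0, best alternative gives 0.
Others report (8, 6, 8): truth gives 0, best alternative gives 0.
(Remaining 2 profiles checked similarly; truth is weakly best in each.)
In every case the truthful report is at least as good as any alternative, so it is a dominant strategy.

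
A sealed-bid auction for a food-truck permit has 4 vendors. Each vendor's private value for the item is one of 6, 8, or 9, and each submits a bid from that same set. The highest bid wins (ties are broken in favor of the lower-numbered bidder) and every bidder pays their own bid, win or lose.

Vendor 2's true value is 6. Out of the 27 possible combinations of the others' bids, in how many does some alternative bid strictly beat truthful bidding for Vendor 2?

18

Others bid (6, 6, 6): truth gives -6; bid 8 gives -2 > -6. Violating.
Others bid (6, 6, 8): truth gives -6; bid 8 gives -2 > -6. Violating.
Others bid (6, 6, 9): truth gives -6; bid 9 gives -3 > -6. Violating.
Others bid (6, 8, 6): truth gives -6; bid 8 gives -2 > -6. Violating.
Others bid (9, 6, 6): truth gives -6; no alternative beats it.
Others bid (9, 6, 8): truth gives -6; no alternative beats it.
(Checking all 27 profiles: 18 have a profitable deviation, 9 do not.)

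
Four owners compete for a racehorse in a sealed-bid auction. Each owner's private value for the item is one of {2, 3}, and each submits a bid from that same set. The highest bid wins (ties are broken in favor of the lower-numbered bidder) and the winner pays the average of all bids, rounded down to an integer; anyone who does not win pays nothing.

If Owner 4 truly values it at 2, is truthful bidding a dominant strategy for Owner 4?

Check each profile of the others' bids and compare truth against every alternative bid.
Others bid (2, 2, 2): truth gives 0, best alternative gives 0.
Others bid (2, 2, 3): truth gives 0, best alternative gives 0.
Others bid (2, 3, 2): truth gives 0, best alternative gives 0.
Others bid (2, 3, 3): truth gives 0, best alternative gives 0.
Others bid (3, 2, 2): truth gives 0, best alternative gives 0.
Others bid (3, 2, 3): truth gives 0, best alternative gives 0.
(Remaining 2 profiles checked similarly; truth is weakly best in each.)
In every case the truthful bid is at least as good as any alternative, so it is a dominant strategy.

Yes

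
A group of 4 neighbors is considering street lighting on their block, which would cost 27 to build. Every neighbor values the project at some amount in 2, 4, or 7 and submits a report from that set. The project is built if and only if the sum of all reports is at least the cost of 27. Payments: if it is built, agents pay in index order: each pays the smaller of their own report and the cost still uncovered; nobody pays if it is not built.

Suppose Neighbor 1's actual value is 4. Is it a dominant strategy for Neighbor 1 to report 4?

Yes

Check each profile of the others' reports and compare truth against every alternative report.
Others report (2, 2, 2): truth gives 0, best alternative gives 0.
Others report (2, 2, 4): truth gives 0, best alternative gives 0.
Others report (2, 2, 7): truth gives 0, best alternative gives 0.
Others report (2, 4, 2): truth gives 0, best alternative gives 0.
Others report (2, 4, 4): truth gives 0, best alternative gives 0.
Others report (2, 4, 7): truth gives 0, best alternative gives 0.
(Remaining 21 profiles checked similarly; truth is weakly best in each.)
In every case the truthful report is at least as good as any alternative, so it is a dominant strategy.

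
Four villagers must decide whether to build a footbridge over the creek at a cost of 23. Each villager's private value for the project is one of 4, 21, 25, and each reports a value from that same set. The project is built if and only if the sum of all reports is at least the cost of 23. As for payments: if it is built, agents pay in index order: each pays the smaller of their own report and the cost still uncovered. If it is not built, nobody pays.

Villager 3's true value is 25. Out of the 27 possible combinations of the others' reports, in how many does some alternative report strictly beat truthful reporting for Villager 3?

2

Others report (4, 4, 21): truth gives 10; report 4 gives 21 > 10. Violating.
Others report (4, 4, 25): truth gives 10; report 4 gives 21 > 10. Violating.
Others report (4, 4, 4): truth gives 10; no alternative beats it.
Others report (4, 21, 4): truth gives 25; no alternative beats it.
(Checking all 27 profiles: 2 have a profitable deviation, 25 do not.)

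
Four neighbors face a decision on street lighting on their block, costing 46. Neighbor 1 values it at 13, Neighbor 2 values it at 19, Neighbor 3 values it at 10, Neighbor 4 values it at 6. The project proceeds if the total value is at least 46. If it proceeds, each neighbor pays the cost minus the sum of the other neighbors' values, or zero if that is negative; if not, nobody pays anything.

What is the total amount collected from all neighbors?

Total value 48 ≥ cost 46, so it is built.
Neighbor 1: others sum to 35; max(0, 46 - 35) = 11.
Neighbor 2: others sum to 29; max(0, 46 - 29) = 17.
Neighbor 3: others sum to 38; max(0, 46 - 38) = 8.
Neighbor 4: others sum to 42; max(0, 46 - 42) = 4.
Total collected = 11 + 17 + 8 + 4 = 40.

40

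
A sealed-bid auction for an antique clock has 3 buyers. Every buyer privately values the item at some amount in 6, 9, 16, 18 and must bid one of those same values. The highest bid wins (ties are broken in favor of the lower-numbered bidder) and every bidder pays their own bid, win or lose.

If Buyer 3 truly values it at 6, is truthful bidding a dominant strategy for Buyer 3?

Consider the case where Buyer 1 bids 6 and Buyer 2 bids 6.
Truthful bid 6: loses but pays 6, utility -6.
Bid 9 instead: wins, pays 9, utility 6 - 9 = -3.
Since -3 > -6, bidding 9 is strictly better here, so truthful bidding is not dominant.

No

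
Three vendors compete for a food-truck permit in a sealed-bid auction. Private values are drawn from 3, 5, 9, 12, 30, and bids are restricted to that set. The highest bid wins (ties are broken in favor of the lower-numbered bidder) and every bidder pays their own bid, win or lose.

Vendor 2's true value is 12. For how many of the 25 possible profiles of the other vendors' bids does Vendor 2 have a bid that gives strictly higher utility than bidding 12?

Others bid (3, 3): truth gives 0; bid 5 gives 7 > 0. Violating.
Others bid (3, 5): truth gives 0; bid 5 gives 7 > 0. Violating.
Others bid (3, 9): truth gives 0; bid 9 gives 3 > 0. Violating.
Others bid (3, 30): truth gives -12; bid 3 gives -3 > -12. Violating.
Others bid (3, 12): truth gives 0; no alternative beats it.
Others bid (5, 12): truth gives 0; no alternative beats it.
(Checking all 25 profiles: 19 have a profitable deviation, 6 do not.)

19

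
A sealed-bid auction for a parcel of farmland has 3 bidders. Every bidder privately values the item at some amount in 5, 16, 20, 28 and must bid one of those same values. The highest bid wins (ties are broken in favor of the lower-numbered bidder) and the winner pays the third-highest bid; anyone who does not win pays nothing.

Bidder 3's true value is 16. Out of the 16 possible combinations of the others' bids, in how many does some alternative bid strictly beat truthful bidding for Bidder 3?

Others bid (5, 16): truth gives 0; bid 20 gives 11 > 0. Violating.
Others bid (5, 20): truth gives 0; bid 28 gives 11 > 0. Violating.
Others bid (16, 5): truth gives 0; bid 20 gives 11 > 0. Violating.
Others bid (20, 5): truth gives 0; bid 28 gives 11 > 0. Violating.
Others bid (5, 5): truth gives 11; no alternative beats it.
Others bid (5, 28): truth gives 0; no alternative beats it.
(Checking all 16 profiles: 4 have a profitable deviation, 12 do not.)

4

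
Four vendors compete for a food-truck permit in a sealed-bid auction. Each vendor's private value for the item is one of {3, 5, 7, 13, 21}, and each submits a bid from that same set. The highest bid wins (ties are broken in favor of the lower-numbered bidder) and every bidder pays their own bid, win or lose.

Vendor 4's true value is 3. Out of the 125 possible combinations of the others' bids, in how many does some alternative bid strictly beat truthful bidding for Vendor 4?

Others bid (3, 3, 3): truth gives -3; bid 5 gives -2 > -3. Violating.
Others bid (3, 3, 5): truth gives -3; no alternative beats it.
Others bid (3, 3, 7): truth gives -3; no alternative beats it.
(Checking all 125 profiles: 1 has a profitable deviation, 124 do not.)

1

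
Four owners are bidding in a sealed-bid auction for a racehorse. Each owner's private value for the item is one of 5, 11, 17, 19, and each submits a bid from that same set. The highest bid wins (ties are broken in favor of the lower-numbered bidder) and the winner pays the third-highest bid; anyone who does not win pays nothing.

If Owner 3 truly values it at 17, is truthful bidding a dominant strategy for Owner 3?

Consider the case where Owner 1 bids 5, Owner 2 bids 5 and Owner 4 bids 19.
Truthful bid 17: loses, pays 0, utility 0.
Bid 19 instead: wins, pays 5, utility 17 - 5 = 12.
Since 12 > 0, bidding 19 is strictly better here, so truthful bidding is not dominant.

No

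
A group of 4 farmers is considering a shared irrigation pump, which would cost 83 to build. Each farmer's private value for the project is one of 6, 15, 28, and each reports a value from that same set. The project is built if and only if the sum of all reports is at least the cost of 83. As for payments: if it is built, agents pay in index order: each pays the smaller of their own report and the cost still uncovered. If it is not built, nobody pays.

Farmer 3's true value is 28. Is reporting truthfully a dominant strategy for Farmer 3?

Consider the case where Farmer 1 reports 15, Farmer 2 reports 28 and Farmer 4 reports 28.
Truthful report 28: project built, pays 28, utility 28 - 28 = 0.
Report 15 instead: project built, pays 15, utility 28 - 15 = 13.
Since 13 > 0, reporting 15 is strictly better here, so truthful reporting is not dominant.

No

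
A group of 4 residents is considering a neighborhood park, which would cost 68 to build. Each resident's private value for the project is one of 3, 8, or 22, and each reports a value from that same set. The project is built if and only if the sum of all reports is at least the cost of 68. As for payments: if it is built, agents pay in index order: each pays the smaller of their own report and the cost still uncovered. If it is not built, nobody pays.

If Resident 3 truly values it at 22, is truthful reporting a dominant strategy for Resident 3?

Consider the case where Resident 1 reports 22, Resident 2 reports 22 and Resident 4 reports 22.
Truthful report 22: project built, pays 22, utility 22 - 22 = 0.
Report 3 instead: project built, pays 3, utility 22 - 3 = 19.
Since 19 > 0, reporting 3 is strictly better here, so truthful reporting is not dominant.

No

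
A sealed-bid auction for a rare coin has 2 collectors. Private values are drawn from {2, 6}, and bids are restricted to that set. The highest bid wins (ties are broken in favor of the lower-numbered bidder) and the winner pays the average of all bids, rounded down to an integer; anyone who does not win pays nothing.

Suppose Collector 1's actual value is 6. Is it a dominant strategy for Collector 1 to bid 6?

No

Consider the case where Collector 2 bids 2.
Truthful bid 6: wins, pays 4, utility 6 - 4 = 2.
Bid 2 instead: wins, pays 2, utility 6 - 2 = 4.
Since 4 > 2, bidding 2 is strictly better here, so truthful bidding is not dominant.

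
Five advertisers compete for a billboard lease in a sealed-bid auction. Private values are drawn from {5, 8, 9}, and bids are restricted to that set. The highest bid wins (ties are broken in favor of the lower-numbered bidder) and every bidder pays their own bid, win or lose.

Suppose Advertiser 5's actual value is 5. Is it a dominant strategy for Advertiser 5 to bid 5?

No

Consider the case where Advertiser 1 bids 5, Advertiser 2 bids 5, Advertiser 3 bids 5 and Advertiser 4 bids 5.
Truthful bid 5: loses but pays 5, utility -5.
Bid 8 instead: wins, pays 8, utility 5 - 8 = -3.
Since -3 > -5, bidding 8 is strictly better here, so truthful bidding is not dominant.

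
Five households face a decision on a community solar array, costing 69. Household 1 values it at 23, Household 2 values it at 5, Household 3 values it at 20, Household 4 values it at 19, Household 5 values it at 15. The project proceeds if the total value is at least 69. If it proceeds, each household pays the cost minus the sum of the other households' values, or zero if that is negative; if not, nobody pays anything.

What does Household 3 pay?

Total value 82 ≥ cost 69, so the project is built.
The other households' values sum to 62.
Cost minus that sum is 69 - 62 = 7.

7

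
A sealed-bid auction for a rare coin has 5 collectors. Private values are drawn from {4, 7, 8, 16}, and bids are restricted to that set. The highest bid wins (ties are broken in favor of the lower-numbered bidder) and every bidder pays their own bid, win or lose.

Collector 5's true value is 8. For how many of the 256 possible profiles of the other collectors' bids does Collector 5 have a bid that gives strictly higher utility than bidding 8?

Others bid (4, 4, 4, 4): truth gives 0; bid 7 gives 1 > 0. Violating.
Others bid (4, 4, 4, 8): truth gives -8; bid 4 gives -4 > -8. Violating.
Others bid (4, 4, 4, 16): truth gives -8; bid 4 gives -4 > -8. Violating.
Others bid (4, 4, 7, 8): truth gives -8; bid 4 gives -4 > -8. Violating.
Others bid (4, 4, 4, 7): truth gives 0; no alternative beats it.
Others bid (4, 4, 7, 4): truth gives 0; no alternative beats it.
(Checking all 256 profiles: 241 have a profitable deviation, 15 do not.)

241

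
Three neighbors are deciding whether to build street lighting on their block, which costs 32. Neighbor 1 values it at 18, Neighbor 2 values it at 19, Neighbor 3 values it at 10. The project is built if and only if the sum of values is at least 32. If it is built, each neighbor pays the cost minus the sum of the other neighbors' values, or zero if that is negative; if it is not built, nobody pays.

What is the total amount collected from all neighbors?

Total value 47 ≥ cost 32, so it is built.
Neighbor 1: others sum to 29; max(0, 32 - 29) = 3.
Neighbor 2: others sum to 28; max(0, 32 - 28) = 4.
Neighbor 3: others sum to 37; max(0, 32 - 37) = 0.
Total collected = 3 + 4 + 0 = 7.

7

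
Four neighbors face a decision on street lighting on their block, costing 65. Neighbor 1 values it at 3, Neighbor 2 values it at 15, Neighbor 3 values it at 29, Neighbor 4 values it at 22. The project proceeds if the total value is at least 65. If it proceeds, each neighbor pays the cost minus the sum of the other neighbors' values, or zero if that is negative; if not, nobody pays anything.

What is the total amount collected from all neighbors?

54

Total value 69 ≥ cost 65, so it is built.
Neighbor 1: others sum to 66; max(0, 65 - 66) = 0.
Neighbor 2: others sum to 54; max(0, 65 - 54) = 11.
Neighbor 3: others sum to 40; max(0, 65 - 40) = 25.
Neighbor 4: others sum to 47; max(0, 65 - 47) = 18.
Total collected = 0 + 11 + 25 + 18 = 54.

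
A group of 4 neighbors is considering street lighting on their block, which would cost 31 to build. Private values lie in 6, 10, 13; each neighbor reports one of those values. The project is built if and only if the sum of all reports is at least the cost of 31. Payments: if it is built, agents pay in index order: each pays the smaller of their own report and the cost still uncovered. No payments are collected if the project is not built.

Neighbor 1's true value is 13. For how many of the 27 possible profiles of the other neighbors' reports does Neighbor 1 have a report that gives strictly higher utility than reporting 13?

Others report (6, 6, 10): truth gives 0; report 10 gives 3 > 0. Violating.
Others report (6, 6, 13): truth gives 0; report 6 gives 7 > 0. Violating.
Others report (6, 10, 6): truth gives 0; report 10 gives 3 > 0. Violating.
Others report (6, 10, 10): truth gives 0; report 6 gives 7 > 0. Violating.
Others report (6, 6, 6): truth gives 0; no alternative beats it.
(Checking all 27 profiles: 26 have a profitable deviation, 1 does not.)

26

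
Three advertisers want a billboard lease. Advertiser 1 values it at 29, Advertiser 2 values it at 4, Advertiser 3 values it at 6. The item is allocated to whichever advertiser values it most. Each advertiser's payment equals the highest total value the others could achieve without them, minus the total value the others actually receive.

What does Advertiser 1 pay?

Advertiser 1 has the highest value and receives the item.
Without Advertiser 1, the item would go to the next-highest value, 6, so the others could achieve 6.
With Advertiser 1 present and winning, the others receive nothing, so their total is 0.
Payment = 6 - 0 = 6.

6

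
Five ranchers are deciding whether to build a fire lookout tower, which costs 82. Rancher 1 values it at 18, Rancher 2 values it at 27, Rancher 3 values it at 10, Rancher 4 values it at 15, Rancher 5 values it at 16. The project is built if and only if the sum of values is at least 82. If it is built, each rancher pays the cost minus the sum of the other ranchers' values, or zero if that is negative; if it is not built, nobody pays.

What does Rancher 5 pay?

Total value 86 ≥ cost 82, so the project is built.
The other ranchers' values sum to 70.
Cost minus that sum is 82 - 70 = 12.

12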